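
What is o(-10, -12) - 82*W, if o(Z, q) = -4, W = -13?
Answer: 1062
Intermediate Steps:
o(-10, -12) - 82*W = -4 - 82*(-13) = -4 + 1066 = 1062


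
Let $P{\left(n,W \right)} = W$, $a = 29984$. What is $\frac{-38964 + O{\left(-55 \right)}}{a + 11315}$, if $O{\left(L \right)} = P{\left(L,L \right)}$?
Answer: $- \frac{39019}{41299} \approx -0.94479$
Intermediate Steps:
$O{\left(L \right)} = L$
$\frac{-38964 + O{\left(-55 \right)}}{a + 11315} = \frac{-38964 - 55}{29984 + 11315} = - \frac{39019}{41299}$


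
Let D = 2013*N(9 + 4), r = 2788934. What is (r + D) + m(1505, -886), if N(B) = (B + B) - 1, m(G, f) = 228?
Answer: 2839487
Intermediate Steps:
N(B) = -1 + 2*B (N(B) = 2*B - 1 = -1 + 2*B)
D = 50325 (D = 2013*(-1 + 2*(9 + 4)) = 2013*(-1 + 2*13) = 2013*(-1 + 26) = 2013*25 = 50325)
(r + D) + m(1505, -886) = (2788934 + 50325) + 228 = 2839259 + 228 = 2839487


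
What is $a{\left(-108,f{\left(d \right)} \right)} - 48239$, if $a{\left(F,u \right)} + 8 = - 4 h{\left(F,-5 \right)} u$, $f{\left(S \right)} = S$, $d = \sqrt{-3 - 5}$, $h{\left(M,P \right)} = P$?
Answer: $-48247 + 40 i \sqrt{2} \approx -48247.0 + 56.569 i$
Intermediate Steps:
$d = 2 i \sqrt{2}$ ($d = \sqrt{-8} = 2 i \sqrt{2} \approx 2.8284 i$)
$a{\left(F,u \right)} = -8 + 20 u$ ($a{\left(F,u \right)} = -8 + \left(-4\right) \left(-5\right) u = -8 + 20 u$)
$a{\left(-108,f{\left(d \right)} \right)} - 48239 = \left(-8 + 20 \cdot 2 i \sqrt{2}\right) - 48239 = \left(-8 + 40 i \sqrt{2}\right) - 48239 = -48247 + 40 i \sqrt{2}$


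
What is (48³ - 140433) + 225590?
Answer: 195749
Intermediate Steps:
(48³ - 140433) + 225590 = (110592 - 140433) + 225590 = -29841 + 225590 = 195749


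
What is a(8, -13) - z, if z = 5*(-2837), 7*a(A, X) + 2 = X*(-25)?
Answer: 99618/7 ≈ 14231.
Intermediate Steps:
a(A, X) = -2/7 - 25*X/7 (a(A, X) = -2/7 + (X*(-25))/7 = -2/7 + (-25*X)/7 = -2/7 - 25*X/7)
z = -14185
a(8, -13) - z = (-2/7 - 25/7*(-13)) - 1*(-14185) = (-2/7 + 325/7) + 14185 = 323/7 + 14185 = 99618/7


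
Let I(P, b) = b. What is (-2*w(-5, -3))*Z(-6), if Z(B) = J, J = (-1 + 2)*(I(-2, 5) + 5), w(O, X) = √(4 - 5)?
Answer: -20*I ≈ -20.0*I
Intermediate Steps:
w(O, X) = I (w(O, X) = √(-1) = I)
J = 10 (J = (-1 + 2)*(5 + 5) = 1*10 = 10)
Z(B) = 10
(-2*w(-5, -3))*Z(-6) = -2*I*10 = -20*I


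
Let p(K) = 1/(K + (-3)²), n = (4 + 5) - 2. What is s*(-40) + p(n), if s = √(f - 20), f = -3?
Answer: 1/16 - 40*I*√23 ≈ 0.0625 - 191.83*I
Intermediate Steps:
s = I*√23 (s = √(-3 - 20) = √(-23) = I*√23 ≈ 4.7958*I)
n = 7 (n = 9 - 2 = 7)
p(K) = 1/(9 + K) (p(K) = 1/(K + 9) = 1/(9 + K))
s*(-40) + p(n) = (I*√23)*(-40) + 1/(9 + 7) = -40*I*√23 + 1/16 = 1/16 - 40*I*√23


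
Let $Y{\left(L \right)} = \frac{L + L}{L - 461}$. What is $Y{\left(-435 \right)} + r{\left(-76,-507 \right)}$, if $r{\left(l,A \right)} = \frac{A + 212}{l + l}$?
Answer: $\frac{24785}{8512} \approx 2.9118$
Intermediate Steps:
$r{\left(l,A \right)} = \frac{212 + A}{2 l}$
$Y{\left(L \right)} = \frac{2 L}{-461 + L}$
$Y{\left(-435 \right)} + r{\left(-76,-507 \right)} = 2 \left(-435\right) \frac{1}{-461 - 435} + \frac{212 - 507}{2 \left(-76\right)} = 2 \left(-435\right) \frac{1}{-896} + \frac{1}{2} \left(- \frac{1}{76}\right) \left(-295\right) = 2 \left(-435\right) \left(- \frac{1}{896}\right) + \frac{295}{152} = \frac{435}{448} + \frac{295}{152} = \frac{24785}{8512}$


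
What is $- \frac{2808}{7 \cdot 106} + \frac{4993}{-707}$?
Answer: $- \frac{406433}{37471} \approx -10.847$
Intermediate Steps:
$- \frac{2808}{7 \cdot 106} + \frac{4993}{-707} = - \frac{2808}{742} + 4993 \left(- \frac{1}{707}\right) = \left(-2808\right) \frac{1}{742} - \frac{4993}{707} = - \frac{1404}{371} - \frac{4993}{707} = - \frac{406433}{37471}$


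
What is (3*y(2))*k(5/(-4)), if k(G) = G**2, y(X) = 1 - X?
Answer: -75/16 ≈ -4.6875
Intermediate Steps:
(3*y(2))*k(5/(-4)) = (3*(1 - 1*2))*(5/(-4))**2 = (3*(1 - 2))*(5*(-1/4))**2 = (3*(-1))*(-5/4)**2 = -3*25/16 = -75/16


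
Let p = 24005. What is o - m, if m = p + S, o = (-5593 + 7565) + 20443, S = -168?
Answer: -1422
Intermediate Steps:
o = 22415 (o = 1972 + 20443 = 22415)
m = 23837 (m = 24005 - 168 = 23837)
o - m = 22415 - 1*23837 = 22415 - 23837 = -1422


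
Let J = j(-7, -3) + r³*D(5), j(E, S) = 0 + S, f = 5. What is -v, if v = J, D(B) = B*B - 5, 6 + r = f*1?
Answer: 23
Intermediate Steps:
j(E, S) = S
r = -1 (r = -6 + 5*1 = -6 + 5 = -1)
D(B) = -5 + B² (D(B) = B² - 5 = -5 + B²)
J = -23 (J = -3 + (-1)³*(-5 + 5²) = -3 - (-5 + 25) = -3 - 1*20 = -3 - 20 = -23)
v = -23
-v = -1*(-23) = 23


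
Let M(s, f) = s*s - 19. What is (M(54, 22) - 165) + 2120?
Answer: 4852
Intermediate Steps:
M(s, f) = -19 + s² (M(s, f) = s² - 19 = -19 + s²)
(M(54, 22) - 165) + 2120 = ((-19 + 54²) - 165) + 2120 = ((-19 + 2916) - 165) + 2120 = (2897 - 165) + 2120 = 2732 + 2120 = 4852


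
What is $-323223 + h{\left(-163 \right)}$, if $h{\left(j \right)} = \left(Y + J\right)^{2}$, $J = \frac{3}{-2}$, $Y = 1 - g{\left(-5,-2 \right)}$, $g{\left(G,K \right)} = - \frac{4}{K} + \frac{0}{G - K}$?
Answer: $- \frac{1292867}{4} \approx -3.2322 \cdot 10^{5}$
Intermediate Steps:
$g{\left(G,K \right)} = - \frac{4}{K}$ ($g{\left(G,K \right)} = - \frac{4}{K} + 0 = - \frac{4}{K}$)
$Y = -1$ ($Y = 1 - - \frac{4}{-2} = 1 - \left(-4\right) \left(- \frac{1}{2}\right) = 1 - 2 = -1$)
$J = - \frac{3}{2}$ ($J = 3 \left(- \frac{1}{2}\right) = - \frac{3}{2} \approx -1.5$)
$h{\left(j \right)} = \frac{25}{4}$ ($h{\left(j \right)} = \left(-1 - \frac{3}{2}\right)^{2} = \left(- \frac{5}{2}\right)^{2} = \frac{25}{4}$)
$-323223 + h{\left(-163 \right)} = -323223 + \frac{25}{4} = - \frac{1292867}{4}$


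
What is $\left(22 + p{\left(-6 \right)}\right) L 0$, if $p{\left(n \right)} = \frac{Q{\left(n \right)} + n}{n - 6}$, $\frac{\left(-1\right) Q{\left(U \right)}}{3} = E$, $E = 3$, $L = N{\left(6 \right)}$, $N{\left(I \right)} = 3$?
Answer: $0$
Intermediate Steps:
$L = 3$
$Q{\left(U \right)} = -9$ ($Q{\left(U \right)} = \left(-3\right) 3 = -9$)
$p{\left(n \right)} = \frac{-9 + n}{-6 + n}$ ($p{\left(n \right)} = \frac{-9 + n}{n - 6} = \frac{-9 + n}{-6 + n}$)
$\left(22 + p{\left(-6 \right)}\right) L 0 = \left(22 + \frac{-9 - 6}{-6 - 6}\right) 3 \cdot 0 = \left(22 + \frac{1}{-12} \left(-15\right)\right) 0 = \left(22 - - \frac{5}{4}\right) 0 = \left(22 + \frac{5}{4}\right) 0 = \frac{93}{4} \cdot 0 = 0$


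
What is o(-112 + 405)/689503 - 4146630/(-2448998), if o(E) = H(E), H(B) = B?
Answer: 1429915690652/844295733997 ≈ 1.6936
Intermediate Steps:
o(E) = E
o(-112 + 405)/689503 - 4146630/(-2448998) = (-112 + 405)/689503 - 4146630/(-2448998) = 293*(1/689503) - 4146630*(-1/2448998) = 293/689503 + 2073315/1224499 = 1429915690652/844295733997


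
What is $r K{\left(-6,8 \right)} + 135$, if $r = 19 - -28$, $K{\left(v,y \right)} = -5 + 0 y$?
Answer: $-100$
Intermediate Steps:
$K{\left(v,y \right)} = -5$ ($K{\left(v,y \right)} = -5 + 0 = -5$)
$r = 47$ ($r = 19 + 28 = 47$)
$r K{\left(-6,8 \right)} + 135 = 47 \left(-5\right) + 135 = -235 + 135 = -100$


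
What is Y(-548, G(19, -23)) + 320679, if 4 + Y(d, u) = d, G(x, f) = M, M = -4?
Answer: 320127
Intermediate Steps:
G(x, f) = -4
Y(d, u) = -4 + d
Y(-548, G(19, -23)) + 320679 = (-4 - 548) + 320679 = -552 + 320679 = 320127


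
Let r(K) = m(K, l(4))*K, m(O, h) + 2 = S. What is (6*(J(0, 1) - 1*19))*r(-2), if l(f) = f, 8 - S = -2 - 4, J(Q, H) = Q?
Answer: 2736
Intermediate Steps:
S = 14 (S = 8 - (-2 - 4) = 8 - 1*(-6) = 8 + 6 = 14)
m(O, h) = 12 (m(O, h) = -2 + 14 = 12)
r(K) = 12*K
(6*(J(0, 1) - 1*19))*r(-2) = (6*(0 - 1*19))*(12*(-2)) = (6*(0 - 19))*(-24) = (6*(-19))*(-24) = -114*(-24) = 2736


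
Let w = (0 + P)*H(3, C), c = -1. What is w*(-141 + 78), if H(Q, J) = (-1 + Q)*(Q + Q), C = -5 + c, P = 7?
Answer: -5292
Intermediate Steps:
C = -6 (C = -5 - 1 = -6)
H(Q, J) = 2*Q*(-1 + Q) (H(Q, J) = (-1 + Q)*(2*Q) = 2*Q*(-1 + Q))
w = 84 (w = (0 + 7)*(2*3*(-1 + 3)) = 7*(2*3*2) = 7*12 = 84)
w*(-141 + 78) = 84*(-141 + 78) = 84*(-63) = -5292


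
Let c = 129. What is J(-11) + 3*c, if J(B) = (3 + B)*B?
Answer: 475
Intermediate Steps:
J(B) = B*(3 + B)
J(-11) + 3*c = -11*(3 - 11) + 3*129 = -11*(-8) + 387 = 88 + 387 = 475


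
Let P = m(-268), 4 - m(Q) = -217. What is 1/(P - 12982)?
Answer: -1/12761 ≈ -7.8364e-5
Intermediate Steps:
m(Q) = 221 (m(Q) = 4 - 1*(-217) = 4 + 217 = 221)
P = 221
1/(P - 12982) = 1/(221 - 12982) = 1/(-12761) = -1/12761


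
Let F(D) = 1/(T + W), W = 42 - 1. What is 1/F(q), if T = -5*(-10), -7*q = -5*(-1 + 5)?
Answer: 91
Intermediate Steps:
W = 41
q = 20/7 (q = -(-5)*(-1 + 5)/7 = -(-5)*4/7 = -⅐*(-20) = 20/7 ≈ 2.8571)
T = 50
F(D) = 1/91 (F(D) = 1/(50 + 41) = 1/91)
1/F(q) = 1/(1/91) = 91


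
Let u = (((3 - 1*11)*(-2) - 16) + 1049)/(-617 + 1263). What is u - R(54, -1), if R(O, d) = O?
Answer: -33835/646 ≈ -52.376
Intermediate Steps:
u = 1049/646 (u = (((3 - 11)*(-2) - 16) + 1049)/646 = ((-8*(-2) - 16) + 1049)*(1/646) = ((16 - 16) + 1049)*(1/646) = (0 + 1049)*(1/646) = 1049*(1/646) = 1049/646 ≈ 1.6238)
u - R(54, -1) = 1049/646 - 1*54 = 1049/646 - 54 = -33835/646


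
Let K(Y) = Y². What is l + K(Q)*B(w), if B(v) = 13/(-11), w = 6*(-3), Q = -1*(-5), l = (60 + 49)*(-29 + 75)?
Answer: 54829/11 ≈ 4984.5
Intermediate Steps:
l = 5014 (l = 109*46 = 5014)
Q = 5
w = -18
B(v) = -13/11 (B(v) = 13*(-1/11) = -13/11)
l + K(Q)*B(w) = 5014 + 5²*(-13/11) = 5014 + 25*(-13/11) = 5014 - 325/11 = 54829/11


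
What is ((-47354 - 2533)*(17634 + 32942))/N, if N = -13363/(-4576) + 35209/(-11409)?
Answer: 131724167482372608/8657917 ≈ 1.5214e+10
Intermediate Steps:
N = -8657917/52207584 (N = -13363*(-1/4576) + 35209*(-1/11409) = 13363/4576 - 35209/11409 = -8657917/52207584 ≈ -0.16584)
((-47354 - 2533)*(17634 + 32942))/N = ((-47354 - 2533)*(17634 + 32942))/(-8657917/52207584) = -49887*50576*(-52207584/8657917) = -2523084912*(-52207584/8657917) = 131724167482372608/8657917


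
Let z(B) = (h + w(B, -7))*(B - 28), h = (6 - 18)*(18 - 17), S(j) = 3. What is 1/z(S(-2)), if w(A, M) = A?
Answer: 1/225 ≈ 0.0044444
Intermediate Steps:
h = -12 (h = -12*1 = -12)
z(B) = (-28 + B)*(-12 + B) (z(B) = (-12 + B)*(B - 28) = (-12 + B)*(-28 + B) = (-28 + B)*(-12 + B))
1/z(S(-2)) = 1/(336 + 3² - 40*3) = 1/(336 + 9 - 120) = 1/225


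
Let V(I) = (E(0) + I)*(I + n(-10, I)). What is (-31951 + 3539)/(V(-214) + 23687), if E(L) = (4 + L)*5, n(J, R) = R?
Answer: -28412/106719 ≈ -0.26623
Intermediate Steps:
E(L) = 20 + 5*L
V(I) = 2*I*(20 + I) (V(I) = ((20 + 5*0) + I)*(I + I) = ((20 + 0) + I)*(2*I) = (20 + I)*(2*I) = 2*I*(20 + I))
(-31951 + 3539)/(V(-214) + 23687) = (-31951 + 3539)/(2*(-214)*(20 - 214) + 23687) = -28412/(2*(-214)*(-194) + 23687) = -28412/(83032 + 23687) = -28412/106719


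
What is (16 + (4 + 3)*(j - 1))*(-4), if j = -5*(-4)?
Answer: -596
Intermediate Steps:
j = 20
(16 + (4 + 3)*(j - 1))*(-4) = (16 + (4 + 3)*(20 - 1))*(-4) = (16 + 7*19)*(-4) = (16 + 133)*(-4) = 149*(-4) = -596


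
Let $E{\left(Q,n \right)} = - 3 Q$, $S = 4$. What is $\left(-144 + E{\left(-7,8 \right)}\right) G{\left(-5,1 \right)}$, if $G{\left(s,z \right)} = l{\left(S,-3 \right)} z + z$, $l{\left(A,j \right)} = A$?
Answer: $-615$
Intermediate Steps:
$G{\left(s,z \right)} = 5 z$ ($G{\left(s,z \right)} = 4 z + z = 5 z$)
$\left(-144 + E{\left(-7,8 \right)}\right) G{\left(-5,1 \right)} = \left(-144 - -21\right) 5 \cdot 1 = \left(-144 + 21\right) 5 = \left(-123\right) 5 = -615$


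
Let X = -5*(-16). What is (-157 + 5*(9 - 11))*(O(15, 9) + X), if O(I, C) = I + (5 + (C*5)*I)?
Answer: -129425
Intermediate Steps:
X = 80
O(I, C) = 5 + I + 5*C*I (O(I, C) = I + (5 + (5*C)*I) = I + (5 + 5*C*I) = 5 + I + 5*C*I)
(-157 + 5*(9 - 11))*(O(15, 9) + X) = (-157 + 5*(9 - 11))*((5 + 15 + 5*9*15) + 80) = (-157 + 5*(-2))*((5 + 15 + 675) + 80) = (-157 - 10)*(695 + 80) = -167*775 = -129425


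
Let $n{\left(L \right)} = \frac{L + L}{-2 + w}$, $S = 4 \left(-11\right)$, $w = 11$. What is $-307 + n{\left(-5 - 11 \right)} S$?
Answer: $- \frac{1355}{9} \approx -150.56$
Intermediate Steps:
$S = -44$
$n{\left(L \right)} = \frac{2 L}{9}$ ($n{\left(L \right)} = \frac{L + L}{-2 + 11} = \frac{2 L}{9}$)
$-307 + n{\left(-5 - 11 \right)} S = -307 + \frac{2 \left(-5 - 11\right)}{9} \left(-44\right) = -307 + \frac{2}{9} \left(-16\right) \left(-44\right) = -307 - - \frac{1408}{9} = -307 + \frac{1408}{9} = - \frac{1355}{9}$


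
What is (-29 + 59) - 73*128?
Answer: -9314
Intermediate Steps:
(-29 + 59) - 73*128 = 30 - 9344 = -9314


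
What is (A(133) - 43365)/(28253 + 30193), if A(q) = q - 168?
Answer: -21700/29223 ≈ -0.74257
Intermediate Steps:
A(q) = -168 + q
(A(133) - 43365)/(28253 + 30193) = ((-168 + 133) - 43365)/(28253 + 30193) = (-35 - 43365)/58446 = -43400*1/58446 = -21700/29223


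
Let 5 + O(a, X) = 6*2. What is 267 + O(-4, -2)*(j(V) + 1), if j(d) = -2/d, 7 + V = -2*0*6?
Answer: 276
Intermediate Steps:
V = -7 (V = -7 - 2*0*6 = -7 + 0*6 = -7 + 0 = -7)
O(a, X) = 7 (O(a, X) = -5 + 6*2 = -5 + 12 = 7)
267 + O(-4, -2)*(j(V) + 1) = 267 + 7*(-2/(-7) + 1) = 267 + 7*(-2*(-⅐) + 1) = 267 + 7*(2/7 + 1) = 267 + 7*(9/7) = 267 + 9 = 276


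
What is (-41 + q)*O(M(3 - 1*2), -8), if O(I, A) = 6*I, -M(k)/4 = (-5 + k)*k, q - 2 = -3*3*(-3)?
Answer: -1152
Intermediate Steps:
q = 29 (q = 2 - 3*3*(-3) = 2 - 9*(-3) = 2 + 27 = 29)
M(k) = -4*k*(-5 + k) (M(k) = -4*(-5 + k)*k = -4*k*(-5 + k))
(-41 + q)*O(M(3 - 1*2), -8) = (-41 + 29)*(6*(4*(3 - 1*2)*(5 - (3 - 1*2)))) = -72*4*(3 - 2)*(5 - (3 - 2)) = -72*4*1*(5 - 1*1) = -72*4*1*(5 - 1) = -72*4*1*4 = -72*16 = -12*96 = -1152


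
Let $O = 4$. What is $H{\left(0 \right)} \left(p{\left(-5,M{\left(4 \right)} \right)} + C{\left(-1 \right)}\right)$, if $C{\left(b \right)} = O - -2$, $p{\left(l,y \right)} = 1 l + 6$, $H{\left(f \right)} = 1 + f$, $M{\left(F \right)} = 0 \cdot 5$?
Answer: $7$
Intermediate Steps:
$M{\left(F \right)} = 0$
$p{\left(l,y \right)} = 6 + l$ ($p{\left(l,y \right)} = l + 6 = 6 + l$)
$C{\left(b \right)} = 6$ ($C{\left(b \right)} = 4 - -2 = 4 + 2 = 6$)
$H{\left(0 \right)} \left(p{\left(-5,M{\left(4 \right)} \right)} + C{\left(-1 \right)}\right) = \left(1 + 0\right) \left(\left(6 - 5\right) + 6\right) = 1 \left(1 + 6\right) = 1 \cdot 7 = 7$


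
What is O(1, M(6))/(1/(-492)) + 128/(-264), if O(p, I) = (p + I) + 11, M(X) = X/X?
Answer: -211084/33 ≈ -6396.5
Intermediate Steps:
M(X) = 1
O(p, I) = 11 + I + p (O(p, I) = (I + p) + 11 = 11 + I + p)
O(1, M(6))/(1/(-492)) + 128/(-264) = (11 + 1 + 1)/(1/(-492)) + 128/(-264) = 13/(-1/492) + 128*(-1/264) = 13*(-492) - 16/33 = -6396 - 16/33 = -211084/33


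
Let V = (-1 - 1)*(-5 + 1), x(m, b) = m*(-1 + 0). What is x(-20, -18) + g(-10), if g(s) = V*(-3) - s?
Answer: 6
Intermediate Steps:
x(m, b) = -m (x(m, b) = m*(-1) = -m)
V = 8 (V = -2*(-4) = 8)
g(s) = -24 - s (g(s) = 8*(-3) - s = -24 - s)
x(-20, -18) + g(-10) = -1*(-20) + (-24 - 1*(-10)) = 20 + (-24 + 10) = 20 - 14 = 6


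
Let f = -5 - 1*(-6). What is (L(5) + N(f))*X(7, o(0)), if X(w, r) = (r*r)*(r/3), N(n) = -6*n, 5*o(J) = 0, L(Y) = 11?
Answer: 0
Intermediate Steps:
f = 1 (f = -5 + 6 = 1)
o(J) = 0 (o(J) = (1/5)*0 = 0)
X(w, r) = r**3/3 (X(w, r) = r**2*(r*(1/3)) = r**2*(r/3) = r**3/3)
(L(5) + N(f))*X(7, o(0)) = (11 - 6*1)*((1/3)*0**3) = (11 - 6)*((1/3)*0) = 5*0 = 0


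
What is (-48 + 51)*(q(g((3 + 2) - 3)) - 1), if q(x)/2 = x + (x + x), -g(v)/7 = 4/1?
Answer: -507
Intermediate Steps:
g(v) = -28 (g(v) = -28/1 = -28)
q(x) = 6*x (q(x) = 2*(x + (x + x)) = 2*(x + 2*x) = 2*(3*x) = 6*x)
(-48 + 51)*(q(g((3 + 2) - 3)) - 1) = (-48 + 51)*(6*(-28) - 1) = 3*(-168 - 1) = 3*(-169) = -507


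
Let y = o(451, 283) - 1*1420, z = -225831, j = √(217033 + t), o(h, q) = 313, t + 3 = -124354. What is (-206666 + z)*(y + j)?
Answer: 478774179 - 864994*√23169 ≈ 3.4711e+8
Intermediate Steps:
t = -124357 (t = -3 - 124354 = -124357)
j = 2*√23169 (j = √(217033 - 124357) = √92676 = 2*√23169 ≈ 304.43)
y = -1107 (y = 313 - 1*1420 = 313 - 1420 = -1107)
(-206666 + z)*(y + j) = (-206666 - 225831)*(-1107 + 2*√23169) = -432497*(-1107 + 2*√23169) = 478774179 - 864994*√23169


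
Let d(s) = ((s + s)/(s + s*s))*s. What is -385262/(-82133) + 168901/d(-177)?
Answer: 1220834624678/14537541 ≈ 83978.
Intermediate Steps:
d(s) = 2*s²/(s + s²) (d(s) = ((2*s)/(s + s²))*s = (2*s/(s + s²))*s = 2*s²/(s + s²))
-385262/(-82133) + 168901/d(-177) = -385262/(-82133) + 168901/((2*(-177)/(1 - 177))) = -385262*(-1/82133) + 168901/((2*(-177)/(-176))) = 385262/82133 + 168901/((2*(-177)*(-1/176))) = 385262/82133 + 168901/(177/88) = 385262/82133 + 168901*(88/177) = 385262/82133 + 14863288/177 = 1220834624678/14537541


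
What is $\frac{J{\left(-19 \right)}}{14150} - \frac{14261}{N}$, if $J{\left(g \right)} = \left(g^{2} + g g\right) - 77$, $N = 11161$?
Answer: $- \frac{38918861}{31585630} \approx -1.2322$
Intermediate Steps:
$J{\left(g \right)} = -77 + 2 g^{2}$ ($J{\left(g \right)} = \left(g^{2} + g^{2}\right) - 77 = 2 g^{2} - 77 = -77 + 2 g^{2}$)
$\frac{J{\left(-19 \right)}}{14150} - \frac{14261}{N} = \frac{-77 + 2 \left(-19\right)^{2}}{14150} - \frac{14261}{11161} = \left(-77 + 2 \cdot 361\right) \frac{1}{14150} - \frac{14261}{11161} = \left(-77 + 722\right) \frac{1}{14150} - \frac{14261}{11161} = 645 \cdot \frac{1}{14150} - \frac{14261}{11161} = \frac{129}{2830} - \frac{14261}{11161} = - \frac{38918861}{31585630}$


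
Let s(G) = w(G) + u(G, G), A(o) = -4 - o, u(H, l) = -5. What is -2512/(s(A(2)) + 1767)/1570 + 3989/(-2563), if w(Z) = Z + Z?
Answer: -17462127/11213125 ≈ -1.5573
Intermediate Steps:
w(Z) = 2*Z
s(G) = -5 + 2*G (s(G) = 2*G - 5 = -5 + 2*G)
-2512/(s(A(2)) + 1767)/1570 + 3989/(-2563) = -2512/((-5 + 2*(-4 - 1*2)) + 1767)/1570 + 3989/(-2563) = -2512/((-5 + 2*(-4 - 2)) + 1767)*(1/1570) + 3989*(-1/2563) = -2512/((-5 + 2*(-6)) + 1767)*(1/1570) - 3989/2563 = -2512/((-5 - 12) + 1767)*(1/1570) - 3989/2563 = -2512/(-17 + 1767)*(1/1570) - 3989/2563 = -2512/1750*(1/1570) - 3989/2563 = -2512*1/1750*(1/1570) - 3989/2563 = -1256/875*1/1570 - 3989/2563 = -4/4375 - 3989/2563 = -17462127/11213125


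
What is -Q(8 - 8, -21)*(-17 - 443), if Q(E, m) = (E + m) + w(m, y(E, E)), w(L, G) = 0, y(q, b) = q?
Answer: -9660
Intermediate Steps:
Q(E, m) = E + m (Q(E, m) = (E + m) + 0 = E + m)
-Q(8 - 8, -21)*(-17 - 443) = -((8 - 8) - 21)*(-17 - 443) = -(0 - 21)*(-460) = -(-21)*(-460) = -1*9660 = -9660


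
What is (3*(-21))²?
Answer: 3969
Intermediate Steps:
(3*(-21))² = (-63)² = 3969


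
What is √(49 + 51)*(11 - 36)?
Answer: -250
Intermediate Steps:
√(49 + 51)*(11 - 36) = √100*(-25) = 10*(-25) = -250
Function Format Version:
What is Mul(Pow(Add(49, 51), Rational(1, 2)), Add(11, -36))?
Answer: -250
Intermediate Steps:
Mul(Pow(Add(49, 51), Rational(1, 2)), Add(11, -36)) = Mul(Pow(100, Rational(1, 2)), -25) = Mul(10, -25) = -250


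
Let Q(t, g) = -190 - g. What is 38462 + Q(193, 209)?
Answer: 38063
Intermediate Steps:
38462 + Q(193, 209) = 38462 + (-190 - 1*209) = 38462 + (-190 - 209) = 38462 - 399 = 38063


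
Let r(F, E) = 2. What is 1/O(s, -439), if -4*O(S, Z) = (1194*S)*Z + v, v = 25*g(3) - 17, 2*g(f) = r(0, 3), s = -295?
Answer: -2/77314489 ≈ -2.5868e-8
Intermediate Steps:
g(f) = 1 (g(f) = (½)*2 = 1)
v = 8 (v = 25*1 - 17 = 25 - 17 = 8)
O(S, Z) = -2 - 597*S*Z/2 (O(S, Z) = -((1194*S)*Z + 8)/4 = -(1194*S*Z + 8)/4 = -(8 + 1194*S*Z)/4 = -2 - 597*S*Z/2)
1/O(s, -439) = 1/(-2 - 597/2*(-295)*(-439)) = 1/(-2 - 77314485/2) = 1/(-77314489/2) = -2/77314489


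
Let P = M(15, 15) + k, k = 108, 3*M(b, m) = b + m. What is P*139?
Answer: 16402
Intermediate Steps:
M(b, m) = b/3 + m/3 (M(b, m) = (b + m)/3 = b/3 + m/3)
P = 118 (P = ((1/3)*15 + (1/3)*15) + 108 = (5 + 5) + 108 = 10 + 108 = 118)
P*139 = 118*139 = 16402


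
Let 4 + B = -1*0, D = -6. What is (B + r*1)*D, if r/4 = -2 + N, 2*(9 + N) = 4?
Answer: 240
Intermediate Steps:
N = -7 (N = -9 + (1/2)*4 = -9 + 2 = -7)
B = -4 (B = -4 - 1*0 = -4 + 0 = -4)
r = -36 (r = 4*(-2 - 7) = 4*(-9) = -36)
(B + r*1)*D = (-4 - 36*1)*(-6) = (-4 - 36)*(-6) = -40*(-6) = 240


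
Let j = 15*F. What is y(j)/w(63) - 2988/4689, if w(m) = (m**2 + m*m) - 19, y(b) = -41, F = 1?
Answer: -2650469/4125799 ≈ -0.64241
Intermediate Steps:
j = 15 (j = 15*1 = 15)
w(m) = -19 + 2*m**2 (w(m) = (m**2 + m**2) - 19 = 2*m**2 - 19 = -19 + 2*m**2)
y(j)/w(63) - 2988/4689 = -41/(-19 + 2*63**2) - 2988/4689 = -41/(-19 + 2*3969) - 2988*1/4689 = -41/(-19 + 7938) - 332/521 = -41/7919 - 332/521 = -2650469/4125799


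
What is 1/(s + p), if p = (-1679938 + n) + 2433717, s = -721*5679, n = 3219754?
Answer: -1/121026 ≈ -8.2627e-6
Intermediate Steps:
s = -4094559
p = 3973533 (p = (-1679938 + 3219754) + 2433717 = 1539816 + 2433717 = 3973533)
1/(s + p) = 1/(-4094559 + 3973533) = 1/(-121026) = -1/121026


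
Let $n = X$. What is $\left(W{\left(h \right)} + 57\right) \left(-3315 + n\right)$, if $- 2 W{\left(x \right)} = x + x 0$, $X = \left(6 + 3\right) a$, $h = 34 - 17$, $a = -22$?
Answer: $- \frac{340761}{2} \approx -1.7038 \cdot 10^{5}$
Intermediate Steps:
$h = 17$ ($h = 34 - 17 = 17$)
$X = -198$ ($X = \left(6 + 3\right) \left(-22\right) = 9 \left(-22\right) = -198$)
$W{\left(x \right)} = - \frac{x}{2}$ ($W{\left(x \right)} = - \frac{x + x 0}{2} = - \frac{x + 0}{2} = - \frac{x}{2}$)
$n = -198$
$\left(W{\left(h \right)} + 57\right) \left(-3315 + n\right) = \left(\left(- \frac{1}{2}\right) 17 + 57\right) \left(-3315 - 198\right) = \left(- \frac{17}{2} + 57\right) \left(-3513\right) = \frac{97}{2} \left(-3513\right) = - \frac{340761}{2}$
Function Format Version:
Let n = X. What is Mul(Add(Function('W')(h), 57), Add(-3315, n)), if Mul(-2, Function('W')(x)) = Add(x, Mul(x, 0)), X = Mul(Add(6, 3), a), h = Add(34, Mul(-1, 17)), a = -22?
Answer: Rational(-340761, 2) ≈ -1.7038e+5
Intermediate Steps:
h = 17 (h = Add(34, -17) = 17)
X = -198 (X = Mul(Add(6, 3), -22) = Mul(9, -22) = -198)
Function('W')(x) = Mul(Rational(-1, 2), x) (Function('W')(x) = Mul(Rational(-1, 2), Add(x, Mul(x, 0))) = Mul(Rational(-1, 2), Add(x, 0)) = Mul(Rational(-1, 2), x))
n = -198
Mul(Add(Function('W')(h), 57), Add(-3315, n)) = Mul(Add(Mul(Rational(-1, 2), 17), 57), Add(-3315, -198)) = Mul(Add(Rational(-17, 2), 57), -3513) = Mul(Rational(97, 2), -3513) = Rational(-340761, 2)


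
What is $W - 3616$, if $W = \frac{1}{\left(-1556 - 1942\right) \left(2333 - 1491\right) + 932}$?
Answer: $- \frac{10646892545}{2944384} \approx -3616.0$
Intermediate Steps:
$W = - \frac{1}{2944384}$ ($W = \frac{1}{\left(-3498\right) 842 + 932} = \frac{1}{-2945316 + 932} = \frac{1}{-2944384} = - \frac{1}{2944384} \approx -3.3963 \cdot 10^{-7}$)
$W - 3616 = - \frac{1}{2944384} - 3616 = - \frac{10646892545}{2944384}$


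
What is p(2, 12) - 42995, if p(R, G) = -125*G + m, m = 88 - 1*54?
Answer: -44461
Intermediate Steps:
m = 34 (m = 88 - 54 = 34)
p(R, G) = 34 - 125*G (p(R, G) = -125*G + 34 = 34 - 125*G)
p(2, 12) - 42995 = (34 - 125*12) - 42995 = (34 - 1500) - 42995 = -1466 - 42995 = -44461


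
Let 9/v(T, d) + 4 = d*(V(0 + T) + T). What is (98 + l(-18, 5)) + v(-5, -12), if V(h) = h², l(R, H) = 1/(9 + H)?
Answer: 167443/1708 ≈ 98.035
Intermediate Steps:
v(T, d) = 9/(-4 + d*(T + T²)) (v(T, d) = 9/(-4 + d*((0 + T)² + T)) = 9/(-4 + d*(T² + T)) = 9/(-4 + d*(T + T²)))
(98 + l(-18, 5)) + v(-5, -12) = (98 + 1/(9 + 5)) + 9/(-4 - 5*(-12) - 12*(-5)²) = (98 + 1/14) + 9/(-4 + 60 - 12*25) = (98 + 1/14) + 9/(-4 + 60 - 300) = 1373/14 + 9/(-244) = 1373/14 + 9*(-1/244) = 1373/14 - 9/244 = 167443/1708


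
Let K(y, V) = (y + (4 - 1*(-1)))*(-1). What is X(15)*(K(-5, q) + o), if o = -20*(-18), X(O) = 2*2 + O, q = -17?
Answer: 6840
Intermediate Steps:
X(O) = 4 + O
o = 360
K(y, V) = -5 - y (K(y, V) = (y + (4 + 1))*(-1) = (y + 5)*(-1) = (5 + y)*(-1) = -5 - y)
X(15)*(K(-5, q) + o) = (4 + 15)*((-5 - 1*(-5)) + 360) = 19*((-5 + 5) + 360) = 19*(0 + 360) = 19*360 = 6840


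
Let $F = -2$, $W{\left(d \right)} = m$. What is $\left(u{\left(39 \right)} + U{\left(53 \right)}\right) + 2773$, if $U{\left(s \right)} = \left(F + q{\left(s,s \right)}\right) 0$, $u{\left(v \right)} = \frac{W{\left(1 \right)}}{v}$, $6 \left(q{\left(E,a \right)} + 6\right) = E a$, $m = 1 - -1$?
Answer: $\frac{108149}{39} \approx 2773.1$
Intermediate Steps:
$m = 2$ ($m = 1 + 1 = 2$)
$q{\left(E,a \right)} = -6 + \frac{E a}{6}$
$W{\left(d \right)} = 2$
$u{\left(v \right)} = \frac{2}{v}$
$U{\left(s \right)} = 0$ ($U{\left(s \right)} = \left(-2 + \left(-6 + \frac{s s}{6}\right)\right) 0 = \left(-2 + \left(-6 + \frac{s^{2}}{6}\right)\right) 0 = \left(-8 + \frac{s^{2}}{6}\right) 0 = 0$)
$\left(u{\left(39 \right)} + U{\left(53 \right)}\right) + 2773 = \left(\frac{2}{39} + 0\right) + 2773 = \frac{2}{39} + 2773 = \frac{108149}{39}$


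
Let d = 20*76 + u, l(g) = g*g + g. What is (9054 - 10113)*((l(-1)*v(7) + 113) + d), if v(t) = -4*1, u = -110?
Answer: -1612857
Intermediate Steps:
v(t) = -4
l(g) = g + g² (l(g) = g² + g = g + g²)
d = 1410 (d = 20*76 - 110 = 1520 - 110 = 1410)
(9054 - 10113)*((l(-1)*v(7) + 113) + d) = (9054 - 10113)*((-(1 - 1)*(-4) + 113) + 1410) = -1059*((-1*0*(-4) + 113) + 1410) = -1059*((0*(-4) + 113) + 1410) = -1059*((0 + 113) + 1410) = -1059*(113 + 1410) = -1059*1523 = -1612857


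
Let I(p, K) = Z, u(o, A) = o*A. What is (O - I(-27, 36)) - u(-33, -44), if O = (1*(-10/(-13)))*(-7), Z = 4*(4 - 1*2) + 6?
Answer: -19128/13 ≈ -1471.4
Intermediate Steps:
u(o, A) = A*o
Z = 14 (Z = 4*(4 - 2) + 6 = 4*2 + 6 = 8 + 6 = 14)
O = -70/13 (O = (1*(-10*(-1/13)))*(-7) = (1*(10/13))*(-7) = (10/13)*(-7) = -70/13 ≈ -5.3846)
I(p, K) = 14
(O - I(-27, 36)) - u(-33, -44) = (-70/13 - 1*14) - (-44)*(-33) = (-70/13 - 14) - 1*1452 = -252/13 - 1452 = -19128/13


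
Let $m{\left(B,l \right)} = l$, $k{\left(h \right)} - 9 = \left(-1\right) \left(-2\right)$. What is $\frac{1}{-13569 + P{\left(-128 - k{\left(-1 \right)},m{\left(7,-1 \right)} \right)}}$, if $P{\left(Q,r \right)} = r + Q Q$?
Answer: $\frac{1}{5751} \approx 0.00017388$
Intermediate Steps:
$k{\left(h \right)} = 11$ ($k{\left(h \right)} = 9 - -2 = 9 + 2 = 11$)
$P{\left(Q,r \right)} = r + Q^{2}$
$\frac{1}{-13569 + P{\left(-128 - k{\left(-1 \right)},m{\left(7,-1 \right)} \right)}} = \frac{1}{-13569 - \left(1 - \left(-128 - 11\right)^{2}\right)} = \frac{1}{-13569 - \left(1 - \left(-139\right)^{2}\right)} = \frac{1}{-13569 + \left(-1 + 19321\right)} = \frac{1}{-13569 + 19320} = \frac{1}{5751}$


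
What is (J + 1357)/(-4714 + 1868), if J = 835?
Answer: -1096/1423 ≈ -0.77020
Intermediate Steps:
(J + 1357)/(-4714 + 1868) = (835 + 1357)/(-4714 + 1868) = 2192/(-2846) = 2192*(-1/2846) = -1096/1423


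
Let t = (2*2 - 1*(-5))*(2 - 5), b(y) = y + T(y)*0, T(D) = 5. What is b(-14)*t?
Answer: 378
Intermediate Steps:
b(y) = y (b(y) = y + 5*0 = y + 0 = y)
t = -27 (t = (4 + 5)*(-3) = 9*(-3) = -27)
b(-14)*t = -14*(-27) = 378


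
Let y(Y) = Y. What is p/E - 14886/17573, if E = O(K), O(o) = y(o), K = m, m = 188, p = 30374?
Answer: 265481867/1651862 ≈ 160.72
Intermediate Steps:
K = 188
O(o) = o
E = 188
p/E - 14886/17573 = 30374/188 - 14886/17573 = 30374*(1/188) - 14886*1/17573 = 15187/94 - 14886/17573 = 265481867/1651862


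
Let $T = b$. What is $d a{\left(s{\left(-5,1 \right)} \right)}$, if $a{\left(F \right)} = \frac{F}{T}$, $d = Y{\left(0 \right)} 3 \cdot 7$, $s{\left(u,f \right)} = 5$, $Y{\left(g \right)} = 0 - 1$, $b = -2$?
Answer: $\frac{105}{2} \approx 52.5$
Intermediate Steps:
$Y{\left(g \right)} = -1$
$T = -2$
$d = -21$ ($d = \left(-1\right) 3 \cdot 7 = \left(-3\right) 7 = -21$)
$a{\left(F \right)} = - \frac{F}{2}$ ($a{\left(F \right)} = \frac{F}{-2} = F \left(- \frac{1}{2}\right) = - \frac{F}{2}$)
$d a{\left(s{\left(-5,1 \right)} \right)} = - 21 \left(\left(- \frac{1}{2}\right) 5\right) = \left(-21\right) \left(- \frac{5}{2}\right) = \frac{105}{2}$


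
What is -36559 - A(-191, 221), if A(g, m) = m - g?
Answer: -36971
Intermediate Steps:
-36559 - A(-191, 221) = -36559 - (221 - 1*(-191)) = -36559 - (221 + 191) = -36559 - 1*412 = -36559 - 412 = -36971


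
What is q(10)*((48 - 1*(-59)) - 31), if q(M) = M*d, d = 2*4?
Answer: 6080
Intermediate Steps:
d = 8
q(M) = 8*M (q(M) = M*8 = 8*M)
q(10)*((48 - 1*(-59)) - 31) = (8*10)*((48 - 1*(-59)) - 31) = 80*((48 + 59) - 31) = 80*(107 - 31) = 80*76 = 6080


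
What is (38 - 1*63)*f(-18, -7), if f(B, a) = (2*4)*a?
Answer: 1400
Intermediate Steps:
f(B, a) = 8*a
(38 - 1*63)*f(-18, -7) = (38 - 1*63)*(8*(-7)) = (38 - 63)*(-56) = -25*(-56) = 1400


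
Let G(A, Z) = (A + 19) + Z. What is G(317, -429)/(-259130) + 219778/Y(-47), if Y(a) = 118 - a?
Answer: 11390217697/8551290 ≈ 1332.0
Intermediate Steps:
G(A, Z) = 19 + A + Z (G(A, Z) = (19 + A) + Z = 19 + A + Z)
G(317, -429)/(-259130) + 219778/Y(-47) = (19 + 317 - 429)/(-259130) + 219778/(118 - 1*(-47)) = -93*(-1/259130) + 219778/(118 + 47) = 93/259130 + 219778/165 = 11390217697/8551290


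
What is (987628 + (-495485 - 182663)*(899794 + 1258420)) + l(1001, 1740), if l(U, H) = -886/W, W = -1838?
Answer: -1345036930919993/919 ≈ -1.4636e+12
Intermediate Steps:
l(U, H) = 443/919 (l(U, H) = -886/(-1838) = -886*(-1/1838) = 443/919)
(987628 + (-495485 - 182663)*(899794 + 1258420)) + l(1001, 1740) = (987628 + (-495485 - 182663)*(899794 + 1258420)) + 443/919 = (987628 - 678148*2158214) + 443/919 = (987628 - 1463588507672) + 443/919 = -1463587520044 + 443/919 = -1345036930919993/919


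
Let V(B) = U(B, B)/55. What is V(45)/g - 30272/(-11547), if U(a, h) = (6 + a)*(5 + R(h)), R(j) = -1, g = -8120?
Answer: 3379279903/1289222550 ≈ 2.6212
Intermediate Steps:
U(a, h) = 24 + 4*a (U(a, h) = (6 + a)*(5 - 1) = (6 + a)*4 = 24 + 4*a)
V(B) = 24/55 + 4*B/55 (V(B) = (24 + 4*B)/55 = (24 + 4*B)*(1/55) = 24/55 + 4*B/55)
V(45)/g - 30272/(-11547) = (24/55 + (4/55)*45)/(-8120) - 30272/(-11547) = (24/55 + 36/11)*(-1/8120) - 30272*(-1/11547) = (204/55)*(-1/8120) + 30272/11547 = -51/111650 + 30272/11547 = 3379279903/1289222550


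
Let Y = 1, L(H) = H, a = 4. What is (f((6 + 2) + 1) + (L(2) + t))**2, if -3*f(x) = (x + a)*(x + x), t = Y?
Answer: 5625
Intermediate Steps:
t = 1
f(x) = -2*x*(4 + x)/3 (f(x) = -(x + 4)*(x + x)/3 = -(4 + x)*2*x/3 = -2*x*(4 + x)/3)
(f((6 + 2) + 1) + (L(2) + t))**2 = (-2*((6 + 2) + 1)*(4 + ((6 + 2) + 1))/3 + (2 + 1))**2 = (-2*(8 + 1)*(4 + (8 + 1))/3 + 3)**2 = (-2/3*9*(4 + 9) + 3)**2 = (-2/3*9*13 + 3)**2 = (-78 + 3)**2 = (-75)**2 = 5625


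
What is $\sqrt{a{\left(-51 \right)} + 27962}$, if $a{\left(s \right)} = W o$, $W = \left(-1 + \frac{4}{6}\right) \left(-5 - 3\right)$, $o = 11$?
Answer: $\frac{11 \sqrt{2082}}{3} \approx 167.31$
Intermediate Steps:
$W = \frac{8}{3}$ ($W = \left(-1 + 4 \cdot \frac{1}{6}\right) \left(-8\right) = \left(-1 + \frac{2}{3}\right) \left(-8\right) = \left(- \frac{1}{3}\right) \left(-8\right) = \frac{8}{3} \approx 2.6667$)
$a{\left(s \right)} = \frac{88}{3}$ ($a{\left(s \right)} = \frac{8}{3} \cdot 11 = \frac{88}{3}$)
$\sqrt{a{\left(-51 \right)} + 27962} = \sqrt{\frac{88}{3} + 27962} = \sqrt{\frac{83974}{3}} = \frac{11 \sqrt{2082}}{3}$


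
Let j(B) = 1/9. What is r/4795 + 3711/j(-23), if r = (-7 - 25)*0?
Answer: 33399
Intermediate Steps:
j(B) = ⅑
r = 0 (r = -32*0 = 0)
r/4795 + 3711/j(-23) = 0/4795 + 3711/(⅑) = 0*(1/4795) + 3711*9 = 0 + 33399 = 33399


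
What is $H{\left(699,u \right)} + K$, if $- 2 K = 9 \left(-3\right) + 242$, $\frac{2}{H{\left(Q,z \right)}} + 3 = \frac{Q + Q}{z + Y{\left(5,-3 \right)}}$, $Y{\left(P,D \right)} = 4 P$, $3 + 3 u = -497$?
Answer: $- \frac{593635}{5514} \approx -107.66$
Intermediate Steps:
$u = - \frac{500}{3}$ ($u = -1 + \frac{1}{3} \left(-497\right) = -1 - \frac{497}{3} = - \frac{500}{3} \approx -166.67$)
$H{\left(Q,z \right)} = \frac{2}{-3 + \frac{2 Q}{20 + z}}$ ($H{\left(Q,z \right)} = \frac{2}{-3 + \frac{Q + Q}{z + 4 \cdot 5}} = \frac{2}{-3 + \frac{2 Q}{z + 20}} = \frac{2}{-3 + \frac{2 Q}{20 + z}}$)
$K = - \frac{215}{2}$ ($K = - \frac{9 \left(-3\right) + 242}{2} = - \frac{-27 + 242}{2} = \left(- \frac{1}{2}\right) 215 = - \frac{215}{2} \approx -107.5$)
$H{\left(699,u \right)} + K = \frac{2 \left(-20 - - \frac{500}{3}\right)}{60 - 1398 + 3 \left(- \frac{500}{3}\right)} - \frac{215}{2} = \frac{2 \left(-20 + \frac{500}{3}\right)}{60 - 1398 - 500} - \frac{215}{2} = 2 \frac{1}{-1838} \cdot \frac{440}{3} - \frac{215}{2} = 2 \left(- \frac{1}{1838}\right) \frac{440}{3} - \frac{215}{2} = - \frac{440}{2757} - \frac{215}{2} = - \frac{593635}{5514}$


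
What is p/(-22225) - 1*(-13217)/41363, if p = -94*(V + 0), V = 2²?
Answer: 44185759/131327525 ≈ 0.33645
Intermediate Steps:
V = 4
p = -376 (p = -94*(4 + 0) = -94*4 = -376)
p/(-22225) - 1*(-13217)/41363 = -376/(-22225) - 1*(-13217)/41363 = -376*(-1/22225) + 13217*(1/41363) = 376/22225 + 13217/41363 = 44185759/131327525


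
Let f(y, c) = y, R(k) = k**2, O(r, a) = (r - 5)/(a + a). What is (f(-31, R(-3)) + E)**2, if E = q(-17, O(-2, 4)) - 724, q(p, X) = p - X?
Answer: 38056561/64 ≈ 5.9463e+5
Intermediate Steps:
O(r, a) = (-5 + r)/(2*a) (O(r, a) = (-5 + r)/((2*a)) = (-5 + r)*(1/(2*a)) = (-5 + r)/(2*a))
E = -5921/8 (E = (-17 - (-5 - 2)/(2*4)) - 724 = (-17 - (-7)/(2*4)) - 724 = (-17 - 1*(-7/8)) - 724 = (-17 + 7/8) - 724 = -129/8 - 724 = -5921/8 ≈ -740.13)
(f(-31, R(-3)) + E)**2 = (-31 - 5921/8)**2 = (-6169/8)**2 = 38056561/64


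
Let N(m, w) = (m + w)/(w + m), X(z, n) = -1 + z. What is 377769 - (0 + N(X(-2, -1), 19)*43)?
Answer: 377726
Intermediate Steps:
N(m, w) = 1 (N(m, w) = (m + w)/(m + w) = 1)
377769 - (0 + N(X(-2, -1), 19)*43) = 377769 - (0 + 1*43) = 377769 - (0 + 43) = 377769 - 1*43 = 377769 - 43 = 377726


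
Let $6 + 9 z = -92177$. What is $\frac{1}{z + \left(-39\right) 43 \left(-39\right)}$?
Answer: $\frac{9}{496444} \approx 1.8129 \cdot 10^{-5}$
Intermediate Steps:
$z = - \frac{92183}{9}$ ($z = - \frac{2}{3} + \frac{1}{9} \left(-92177\right) = - \frac{2}{3} - \frac{92177}{9} = - \frac{92183}{9} \approx -10243.0$)
$\frac{1}{z + \left(-39\right) 43 \left(-39\right)} = \frac{1}{- \frac{92183}{9} + \left(-39\right) 43 \left(-39\right)} = \frac{1}{- \frac{92183}{9} - -65403} = \frac{1}{- \frac{92183}{9} + 65403} = \frac{1}{\frac{496444}{9}} = \frac{9}{496444}$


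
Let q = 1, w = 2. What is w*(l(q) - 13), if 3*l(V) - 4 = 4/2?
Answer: -22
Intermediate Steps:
l(V) = 2 (l(V) = 4/3 + (4/2)/3 = 4/3 + (4*(½))/3 = 4/3 + (⅓)*2 = 4/3 + ⅔ = 2)
w*(l(q) - 13) = 2*(2 - 13) = 2*(-11) = -22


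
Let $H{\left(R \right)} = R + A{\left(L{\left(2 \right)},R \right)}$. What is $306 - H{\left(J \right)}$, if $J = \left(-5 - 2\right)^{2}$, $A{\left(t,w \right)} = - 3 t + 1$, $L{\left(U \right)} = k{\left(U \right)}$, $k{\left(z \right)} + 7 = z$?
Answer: $241$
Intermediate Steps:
$k{\left(z \right)} = -7 + z$
$L{\left(U \right)} = -7 + U$
$A{\left(t,w \right)} = 1 - 3 t$
$J = 49$ ($J = \left(-7\right)^{2} = 49$)
$H{\left(R \right)} = 16 + R$ ($H{\left(R \right)} = R - \left(-1 + 3 \left(-7 + 2\right)\right) = R + \left(1 - -15\right) = R + \left(1 + 15\right) = R + 16 = 16 + R$)
$306 - H{\left(J \right)} = 306 - \left(16 + 49\right) = 306 - 65 = 241$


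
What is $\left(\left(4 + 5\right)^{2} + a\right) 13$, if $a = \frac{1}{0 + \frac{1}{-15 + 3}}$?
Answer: $897$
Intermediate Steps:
$a = -12$ ($a = \frac{1}{0 + \frac{1}{-12}} = \frac{1}{0 - \frac{1}{12}} = \frac{1}{- \frac{1}{12}} = -12$)
$\left(\left(4 + 5\right)^{2} + a\right) 13 = \left(\left(4 + 5\right)^{2} - 12\right) 13 = \left(9^{2} - 12\right) 13 = \left(81 - 12\right) 13 = 69 \cdot 13 = 897$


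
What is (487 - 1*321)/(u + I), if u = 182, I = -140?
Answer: 83/21 ≈ 3.9524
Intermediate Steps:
(487 - 1*321)/(u + I) = (487 - 1*321)/(182 - 140) = (487 - 321)/42 = 166*(1/42) = 83/21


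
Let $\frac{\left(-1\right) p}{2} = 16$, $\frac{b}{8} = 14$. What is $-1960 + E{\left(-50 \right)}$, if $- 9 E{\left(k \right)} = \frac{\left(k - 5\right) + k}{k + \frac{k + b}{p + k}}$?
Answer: $- \frac{12237715}{6243} \approx -1960.2$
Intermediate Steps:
$b = 112$ ($b = 8 \cdot 14 = 112$)
$p = -32$ ($p = \left(-2\right) 16 = -32$)
$E{\left(k \right)} = - \frac{-5 + 2 k}{9 \left(k + \frac{112 + k}{-32 + k}\right)}$ ($E{\left(k \right)} = - \frac{\left(\left(k - 5\right) + k\right) \frac{1}{k + \frac{k + 112}{-32 + k}}}{9} = - \frac{\left(\left(-5 + k\right) + k\right) \frac{1}{k + \frac{112 + k}{-32 + k}}}{9} = - \frac{\left(-5 + 2 k\right) \frac{1}{k + \frac{112 + k}{-32 + k}}}{9} = - \frac{\frac{1}{k + \frac{112 + k}{-32 + k}} \left(-5 + 2 k\right)}{9} = - \frac{-5 + 2 k}{9 \left(k + \frac{112 + k}{-32 + k}\right)}$)
$-1960 + E{\left(-50 \right)} = -1960 + \frac{-160 - 2 \left(-50\right)^{2} + 69 \left(-50\right)}{9 \left(112 + \left(-50\right)^{2} - -1550\right)} = -1960 + \frac{-160 - 5000 - 3450}{9 \left(112 + 2500 + 1550\right)} = -1960 + \frac{-160 - 5000 - 3450}{9 \cdot 4162} = -1960 + \frac{1}{9} \cdot \frac{1}{4162} \left(-8610\right) = -1960 - \frac{1435}{6243} = - \frac{12237715}{6243}$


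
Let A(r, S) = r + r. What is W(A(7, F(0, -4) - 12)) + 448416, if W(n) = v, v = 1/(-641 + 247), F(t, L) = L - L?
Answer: 176675903/394 ≈ 4.4842e+5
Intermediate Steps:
F(t, L) = 0
v = -1/394 (v = 1/(-394) = -1/394 ≈ -0.0025381)
A(r, S) = 2*r
W(n) = -1/394
W(A(7, F(0, -4) - 12)) + 448416 = -1/394 + 448416 = 176675903/394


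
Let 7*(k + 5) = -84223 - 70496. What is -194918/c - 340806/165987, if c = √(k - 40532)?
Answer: -113602/55329 + 97459*I*√3069346/219239 ≈ -2.0532 + 778.8*I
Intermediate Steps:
k = -154754/7 (k = -5 + (-84223 - 70496)/7 = -5 + (⅐)*(-154719) = -5 - 154719/7 = -154754/7 ≈ -22108.)
c = I*√3069346/7 (c = √(-154754/7 - 40532) = √(-438478/7) = I*√3069346/7 ≈ 250.28*I)
-194918/c - 340806/165987 = -194918*(-I*√3069346/438478) - 340806/165987 = -(-97459)*I*√3069346/219239 - 340806*1/165987 = 97459*I*√3069346/219239 - 113602/55329 = -113602/55329 + 97459*I*√3069346/219239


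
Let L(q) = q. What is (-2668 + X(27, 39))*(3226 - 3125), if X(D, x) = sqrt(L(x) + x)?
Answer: -269468 + 101*sqrt(78) ≈ -2.6858e+5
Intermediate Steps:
X(D, x) = sqrt(2)*sqrt(x) (X(D, x) = sqrt(x + x) = sqrt(2*x) = sqrt(2)*sqrt(x))
(-2668 + X(27, 39))*(3226 - 3125) = (-2668 + sqrt(2)*sqrt(39))*(3226 - 3125) = (-2668 + sqrt(78))*101 = -269468 + 101*sqrt(78)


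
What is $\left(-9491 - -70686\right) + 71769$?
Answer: $132964$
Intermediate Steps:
$\left(-9491 - -70686\right) + 71769 = \left(-9491 + 70686\right) + 71769 = 61195 + 71769 = 132964$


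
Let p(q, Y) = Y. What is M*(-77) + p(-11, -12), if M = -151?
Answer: 11615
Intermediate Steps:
M*(-77) + p(-11, -12) = -151*(-77) - 12 = 11627 - 12 = 11615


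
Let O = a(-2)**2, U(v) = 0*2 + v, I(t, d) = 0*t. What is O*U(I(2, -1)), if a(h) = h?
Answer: 0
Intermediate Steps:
I(t, d) = 0
U(v) = v (U(v) = 0 + v = v)
O = 4 (O = (-2)**2 = 4)
O*U(I(2, -1)) = 4*0 = 0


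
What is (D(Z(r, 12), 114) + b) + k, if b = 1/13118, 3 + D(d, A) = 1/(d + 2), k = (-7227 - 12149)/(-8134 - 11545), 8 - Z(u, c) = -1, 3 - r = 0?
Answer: -496785217/258149122 ≈ -1.9244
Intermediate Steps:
r = 3 (r = 3 - 1*0 = 3 + 0 = 3)
Z(u, c) = 9 (Z(u, c) = 8 - 1*(-1) = 8 + 1 = 9)
k = 19376/19679 (k = -19376/(-19679) = -19376*(-1/19679) = 19376/19679 ≈ 0.98460)
D(d, A) = -3 + 1/(2 + d) (D(d, A) = -3 + 1/(d + 2) = -3 + 1/(2 + d))
b = 1/13118 ≈ 7.6231e-5
(D(Z(r, 12), 114) + b) + k = ((-5 - 3*9)/(2 + 9) + 1/13118) + 19376/19679 = ((-5 - 27)/11 + 1/13118) + 19376/19679 = ((1/11)*(-32) + 1/13118) + 19376/19679 = (-32/11 + 1/13118) + 19376/19679 = -419765/144298 + 19376/19679 = -496785217/258149122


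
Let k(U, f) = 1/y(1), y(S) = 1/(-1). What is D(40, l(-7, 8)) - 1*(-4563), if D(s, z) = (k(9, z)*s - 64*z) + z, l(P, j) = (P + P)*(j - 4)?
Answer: 8051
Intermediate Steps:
y(S) = -1
l(P, j) = 2*P*(-4 + j) (l(P, j) = (2*P)*(-4 + j) = 2*P*(-4 + j))
k(U, f) = -1 (k(U, f) = 1/(-1) = -1)
D(s, z) = -s - 63*z (D(s, z) = (-s - 64*z) + z = -s - 63*z)
D(40, l(-7, 8)) - 1*(-4563) = (-1*40 - 126*(-7)*(-4 + 8)) - 1*(-4563) = (-40 - 126*(-7)*4) + 4563 = (-40 - 63*(-56)) + 4563 = (-40 + 3528) + 4563 = 3488 + 4563 = 8051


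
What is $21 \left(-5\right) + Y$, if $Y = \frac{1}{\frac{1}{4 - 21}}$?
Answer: $-122$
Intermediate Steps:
$Y = -17$ ($Y = \frac{1}{\frac{1}{4 - 21}} = \frac{1}{\frac{1}{-17}} = \frac{1}{- \frac{1}{17}} = -17$)
$21 \left(-5\right) + Y = 21 \left(-5\right) - 17 = -105 - 17 = -122$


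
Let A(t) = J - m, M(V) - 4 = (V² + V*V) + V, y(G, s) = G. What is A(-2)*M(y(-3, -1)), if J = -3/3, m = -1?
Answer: 0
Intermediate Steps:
J = -1 (J = -3*⅓ = -1)
M(V) = 4 + V + 2*V² (M(V) = 4 + ((V² + V*V) + V) = 4 + ((V² + V²) + V) = 4 + (2*V² + V) = 4 + (V + 2*V²) = 4 + V + 2*V²)
A(t) = 0 (A(t) = -1 - 1*(-1) = -1 + 1 = 0)
A(-2)*M(y(-3, -1)) = 0*(4 - 3 + 2*(-3)²) = 0*(4 - 3 + 2*9) = 0*(4 - 3 + 18) = 0*19 = 0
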